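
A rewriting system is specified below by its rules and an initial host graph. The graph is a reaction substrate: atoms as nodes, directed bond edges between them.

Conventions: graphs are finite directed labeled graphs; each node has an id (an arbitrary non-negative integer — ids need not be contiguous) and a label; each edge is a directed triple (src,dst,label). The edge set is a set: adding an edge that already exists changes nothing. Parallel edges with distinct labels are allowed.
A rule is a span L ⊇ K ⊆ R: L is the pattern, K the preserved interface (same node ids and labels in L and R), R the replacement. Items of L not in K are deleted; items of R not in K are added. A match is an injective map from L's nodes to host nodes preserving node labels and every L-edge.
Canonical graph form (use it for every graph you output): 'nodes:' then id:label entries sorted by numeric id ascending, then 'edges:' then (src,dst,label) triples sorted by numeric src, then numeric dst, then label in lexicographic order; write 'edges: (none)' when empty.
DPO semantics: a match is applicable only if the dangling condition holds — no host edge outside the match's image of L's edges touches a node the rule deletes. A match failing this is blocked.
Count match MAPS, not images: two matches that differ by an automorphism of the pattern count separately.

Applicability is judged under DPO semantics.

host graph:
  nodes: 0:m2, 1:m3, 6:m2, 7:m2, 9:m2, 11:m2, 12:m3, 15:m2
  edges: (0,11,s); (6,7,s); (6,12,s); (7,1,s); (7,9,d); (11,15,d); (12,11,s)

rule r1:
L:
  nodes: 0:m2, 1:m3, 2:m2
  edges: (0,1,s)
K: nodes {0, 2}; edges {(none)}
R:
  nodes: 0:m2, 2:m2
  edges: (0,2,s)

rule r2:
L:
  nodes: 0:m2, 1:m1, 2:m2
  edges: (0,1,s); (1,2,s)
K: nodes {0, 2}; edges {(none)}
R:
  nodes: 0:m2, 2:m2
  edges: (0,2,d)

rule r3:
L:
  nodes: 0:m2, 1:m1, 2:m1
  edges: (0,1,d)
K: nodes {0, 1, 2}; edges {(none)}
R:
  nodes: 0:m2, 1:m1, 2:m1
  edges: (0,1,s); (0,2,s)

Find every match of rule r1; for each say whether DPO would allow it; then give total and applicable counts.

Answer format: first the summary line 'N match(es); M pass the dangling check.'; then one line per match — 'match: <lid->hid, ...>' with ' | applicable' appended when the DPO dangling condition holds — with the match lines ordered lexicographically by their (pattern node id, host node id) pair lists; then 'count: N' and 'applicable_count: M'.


10 match(es); 5 pass the dangling check.
match: 0->6, 1->12, 2->0
match: 0->6, 1->12, 2->7
match: 0->6, 1->12, 2->9
match: 0->6, 1->12, 2->11
match: 0->6, 1->12, 2->15
match: 0->7, 1->1, 2->0 | applicable
match: 0->7, 1->1, 2->6 | applicable
match: 0->7, 1->1, 2->9 | applicable
match: 0->7, 1->1, 2->11 | applicable
match: 0->7, 1->1, 2->15 | applicable
count: 10
applicable_count: 5


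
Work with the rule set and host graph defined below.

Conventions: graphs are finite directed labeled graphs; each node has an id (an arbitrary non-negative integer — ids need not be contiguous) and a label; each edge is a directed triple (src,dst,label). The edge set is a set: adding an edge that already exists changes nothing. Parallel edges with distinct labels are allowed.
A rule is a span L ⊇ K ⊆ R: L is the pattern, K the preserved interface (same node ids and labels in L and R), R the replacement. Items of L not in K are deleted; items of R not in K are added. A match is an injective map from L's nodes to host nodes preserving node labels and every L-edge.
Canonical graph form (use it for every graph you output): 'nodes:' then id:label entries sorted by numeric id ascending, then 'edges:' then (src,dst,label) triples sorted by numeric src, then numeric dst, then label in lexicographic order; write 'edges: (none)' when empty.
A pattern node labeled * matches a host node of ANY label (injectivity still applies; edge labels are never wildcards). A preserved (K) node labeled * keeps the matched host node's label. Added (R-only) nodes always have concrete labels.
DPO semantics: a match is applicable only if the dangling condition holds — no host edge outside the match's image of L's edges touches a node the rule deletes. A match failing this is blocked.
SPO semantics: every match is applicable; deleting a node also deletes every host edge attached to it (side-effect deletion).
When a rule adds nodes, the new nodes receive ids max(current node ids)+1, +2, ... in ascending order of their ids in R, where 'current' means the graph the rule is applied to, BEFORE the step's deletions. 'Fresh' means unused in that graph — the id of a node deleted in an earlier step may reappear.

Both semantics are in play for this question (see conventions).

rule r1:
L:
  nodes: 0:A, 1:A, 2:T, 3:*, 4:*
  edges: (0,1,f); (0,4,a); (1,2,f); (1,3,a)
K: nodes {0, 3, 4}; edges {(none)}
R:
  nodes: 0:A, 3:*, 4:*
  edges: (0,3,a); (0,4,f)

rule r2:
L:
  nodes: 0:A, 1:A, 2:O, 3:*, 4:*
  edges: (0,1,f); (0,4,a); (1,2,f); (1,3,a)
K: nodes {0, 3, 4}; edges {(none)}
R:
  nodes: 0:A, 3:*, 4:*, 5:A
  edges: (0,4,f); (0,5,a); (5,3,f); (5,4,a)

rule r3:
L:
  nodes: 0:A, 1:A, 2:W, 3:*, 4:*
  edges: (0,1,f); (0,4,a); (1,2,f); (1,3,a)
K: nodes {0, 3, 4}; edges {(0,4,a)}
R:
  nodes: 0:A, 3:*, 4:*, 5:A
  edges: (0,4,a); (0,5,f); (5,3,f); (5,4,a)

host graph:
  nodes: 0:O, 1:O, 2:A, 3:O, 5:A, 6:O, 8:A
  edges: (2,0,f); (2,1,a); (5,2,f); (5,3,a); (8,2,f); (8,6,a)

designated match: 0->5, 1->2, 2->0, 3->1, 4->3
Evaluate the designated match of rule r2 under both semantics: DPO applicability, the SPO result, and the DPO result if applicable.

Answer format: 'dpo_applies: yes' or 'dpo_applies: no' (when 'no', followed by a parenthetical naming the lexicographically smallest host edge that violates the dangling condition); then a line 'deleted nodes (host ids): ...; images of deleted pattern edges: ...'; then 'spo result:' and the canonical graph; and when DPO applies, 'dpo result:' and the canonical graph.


dpo_applies: no
(the rule deletes node 2, which keeps host edge (8,2,f) outside the match image — the dangling condition fails, DPO blocks; SPO proceeds and side-deletes such edges)
deleted nodes (host ids): 0, 2; images of deleted pattern edges: (2,0,f); (2,1,a); (5,2,f); (5,3,a)
spo result:
nodes: 1:O, 3:O, 5:A, 6:O, 8:A, 9:A
edges: (5,3,f); (5,9,a); (8,6,a); (9,1,f); (9,3,a)


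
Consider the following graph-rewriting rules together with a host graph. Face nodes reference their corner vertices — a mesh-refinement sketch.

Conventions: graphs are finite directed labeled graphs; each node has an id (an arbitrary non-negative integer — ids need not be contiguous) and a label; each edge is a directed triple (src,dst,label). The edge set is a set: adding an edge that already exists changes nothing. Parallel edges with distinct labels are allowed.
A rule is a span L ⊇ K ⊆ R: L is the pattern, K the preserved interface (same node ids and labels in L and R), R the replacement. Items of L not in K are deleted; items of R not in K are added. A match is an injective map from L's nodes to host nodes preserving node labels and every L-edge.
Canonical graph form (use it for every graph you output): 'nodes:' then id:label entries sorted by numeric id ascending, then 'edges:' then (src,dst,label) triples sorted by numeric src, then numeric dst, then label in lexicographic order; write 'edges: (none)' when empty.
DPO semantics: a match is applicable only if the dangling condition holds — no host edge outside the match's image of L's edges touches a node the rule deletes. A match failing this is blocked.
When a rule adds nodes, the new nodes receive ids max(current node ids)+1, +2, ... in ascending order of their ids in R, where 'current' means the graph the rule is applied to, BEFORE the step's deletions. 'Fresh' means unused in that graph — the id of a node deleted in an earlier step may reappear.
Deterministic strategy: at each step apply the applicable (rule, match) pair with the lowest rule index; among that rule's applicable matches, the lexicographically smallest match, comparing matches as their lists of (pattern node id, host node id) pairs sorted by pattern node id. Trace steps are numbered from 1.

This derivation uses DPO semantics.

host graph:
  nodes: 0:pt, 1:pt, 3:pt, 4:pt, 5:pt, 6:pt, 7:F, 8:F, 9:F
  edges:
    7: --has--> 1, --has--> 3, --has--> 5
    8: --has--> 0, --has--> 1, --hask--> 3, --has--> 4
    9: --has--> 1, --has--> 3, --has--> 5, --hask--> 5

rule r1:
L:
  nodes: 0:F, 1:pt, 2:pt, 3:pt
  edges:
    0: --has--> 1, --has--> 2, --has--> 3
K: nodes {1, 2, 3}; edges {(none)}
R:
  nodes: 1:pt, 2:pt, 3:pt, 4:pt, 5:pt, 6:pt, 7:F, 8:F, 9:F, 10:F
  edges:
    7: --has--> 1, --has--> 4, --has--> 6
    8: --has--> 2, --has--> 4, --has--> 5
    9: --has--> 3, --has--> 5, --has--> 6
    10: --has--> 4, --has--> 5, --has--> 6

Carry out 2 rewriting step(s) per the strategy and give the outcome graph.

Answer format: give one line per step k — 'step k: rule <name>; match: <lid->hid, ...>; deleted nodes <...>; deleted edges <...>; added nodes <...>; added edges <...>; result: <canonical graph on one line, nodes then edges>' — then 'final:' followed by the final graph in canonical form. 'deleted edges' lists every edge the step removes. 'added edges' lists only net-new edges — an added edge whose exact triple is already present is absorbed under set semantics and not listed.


step 1: rule r1; match: 0->7, 1->1, 2->3, 3->5; deleted nodes 7; deleted edges (7,1,has); (7,3,has); (7,5,has); added nodes 10, 11, 12, 13, 14, 15, 16; added edges (13,1,has); (13,10,has); (13,12,has); (14,3,has); (14,10,has); (14,11,has); (15,5,has); (15,11,has); (15,12,has); (16,10,has); (16,11,has); (16,12,has); result: nodes: 0:pt, 1:pt, 3:pt, 4:pt, 5:pt, 6:pt, 8:F, 9:F, 10:pt, 11:pt, 12:pt, 13:F, 14:F, 15:F, 16:F edges: (8,0,has); (8,1,has); (8,3,hask); (8,4,has); (9,1,has); (9,3,has); (9,5,has); (9,5,hask); (13,1,has); (13,10,has); (13,12,has); (14,3,has); (14,10,has); (14,11,has); (15,5,has); (15,11,has); (15,12,has); (16,10,has); (16,11,has); (16,12,has)
step 2: rule r1; match: 0->13, 1->1, 2->10, 3->12; deleted nodes 13; deleted edges (13,1,has); (13,10,has); (13,12,has); added nodes 17, 18, 19, 20, 21, 22, 23; added edges (20,1,has); (20,17,has); (20,19,has); (21,10,has); (21,17,has); (21,18,has); (22,12,has); (22,18,has); (22,19,has); (23,17,has); (23,18,has); (23,19,has); result: nodes: 0:pt, 1:pt, 3:pt, 4:pt, 5:pt, 6:pt, 8:F, 9:F, 10:pt, 11:pt, 12:pt, 14:F, 15:F, 16:F, 17:pt, 18:pt, 19:pt, 20:F, 21:F, 22:F, 23:F edges: (8,0,has); (8,1,has); (8,3,hask); (8,4,has); (9,1,has); (9,3,has); (9,5,has); (9,5,hask); (14,3,has); (14,10,has); (14,11,has); (15,5,has); (15,11,has); (15,12,has); (16,10,has); (16,11,has); (16,12,has); (20,1,has); (20,17,has); (20,19,has); (21,10,has); (21,17,has); (21,18,has); (22,12,has); (22,18,has); (22,19,has); (23,17,has); (23,18,has); (23,19,has)
final:
nodes: 0:pt, 1:pt, 3:pt, 4:pt, 5:pt, 6:pt, 8:F, 9:F, 10:pt, 11:pt, 12:pt, 14:F, 15:F, 16:F, 17:pt, 18:pt, 19:pt, 20:F, 21:F, 22:F, 23:F
edges: (8,0,has); (8,1,has); (8,3,hask); (8,4,has); (9,1,has); (9,3,has); (9,5,has); (9,5,hask); (14,3,has); (14,10,has); (14,11,has); (15,5,has); (15,11,has); (15,12,has); (16,10,has); (16,11,has); (16,12,has); (20,1,has); (20,17,has); (20,19,has); (21,10,has); (21,17,has); (21,18,has); (22,12,has); (22,18,has); (22,19,has); (23,17,has); (23,18,has); (23,19,has)


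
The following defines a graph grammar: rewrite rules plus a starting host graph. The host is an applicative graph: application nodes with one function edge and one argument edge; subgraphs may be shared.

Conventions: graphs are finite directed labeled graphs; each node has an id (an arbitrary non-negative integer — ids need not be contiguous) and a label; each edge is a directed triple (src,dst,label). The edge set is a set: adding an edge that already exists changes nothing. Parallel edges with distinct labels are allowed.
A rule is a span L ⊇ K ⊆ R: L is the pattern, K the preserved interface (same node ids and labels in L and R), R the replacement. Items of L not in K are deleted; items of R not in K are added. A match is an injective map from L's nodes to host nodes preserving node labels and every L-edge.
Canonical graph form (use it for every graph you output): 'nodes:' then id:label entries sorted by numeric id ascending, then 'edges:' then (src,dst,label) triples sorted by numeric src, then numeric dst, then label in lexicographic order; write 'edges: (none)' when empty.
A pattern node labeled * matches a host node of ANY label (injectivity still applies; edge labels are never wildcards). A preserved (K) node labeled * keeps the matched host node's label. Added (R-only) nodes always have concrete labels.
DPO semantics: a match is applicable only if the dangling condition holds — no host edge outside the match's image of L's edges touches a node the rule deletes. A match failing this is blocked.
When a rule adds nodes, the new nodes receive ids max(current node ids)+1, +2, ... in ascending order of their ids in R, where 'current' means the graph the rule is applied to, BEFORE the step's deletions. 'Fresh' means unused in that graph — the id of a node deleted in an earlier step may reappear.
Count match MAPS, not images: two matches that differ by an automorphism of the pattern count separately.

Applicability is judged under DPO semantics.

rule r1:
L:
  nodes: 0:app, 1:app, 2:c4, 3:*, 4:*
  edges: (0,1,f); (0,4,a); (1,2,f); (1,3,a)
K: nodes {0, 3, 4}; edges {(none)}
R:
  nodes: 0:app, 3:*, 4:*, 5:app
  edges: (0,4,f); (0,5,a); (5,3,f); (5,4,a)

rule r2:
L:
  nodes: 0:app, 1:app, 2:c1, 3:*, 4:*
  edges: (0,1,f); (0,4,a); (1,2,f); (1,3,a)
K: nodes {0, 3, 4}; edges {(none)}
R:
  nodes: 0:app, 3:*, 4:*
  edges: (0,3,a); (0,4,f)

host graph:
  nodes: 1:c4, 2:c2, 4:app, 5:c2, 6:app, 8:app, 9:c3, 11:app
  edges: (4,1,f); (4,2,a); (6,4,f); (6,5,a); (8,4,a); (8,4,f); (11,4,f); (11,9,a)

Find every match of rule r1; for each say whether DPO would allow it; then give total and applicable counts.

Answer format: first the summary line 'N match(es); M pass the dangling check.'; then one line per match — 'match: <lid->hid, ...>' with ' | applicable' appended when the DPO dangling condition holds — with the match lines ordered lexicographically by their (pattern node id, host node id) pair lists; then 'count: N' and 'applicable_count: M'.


2 match(es); 0 pass the dangling check.
match: 0->6, 1->4, 2->1, 3->2, 4->5
match: 0->11, 1->4, 2->1, 3->2, 4->9
count: 2
applicable_count: 0


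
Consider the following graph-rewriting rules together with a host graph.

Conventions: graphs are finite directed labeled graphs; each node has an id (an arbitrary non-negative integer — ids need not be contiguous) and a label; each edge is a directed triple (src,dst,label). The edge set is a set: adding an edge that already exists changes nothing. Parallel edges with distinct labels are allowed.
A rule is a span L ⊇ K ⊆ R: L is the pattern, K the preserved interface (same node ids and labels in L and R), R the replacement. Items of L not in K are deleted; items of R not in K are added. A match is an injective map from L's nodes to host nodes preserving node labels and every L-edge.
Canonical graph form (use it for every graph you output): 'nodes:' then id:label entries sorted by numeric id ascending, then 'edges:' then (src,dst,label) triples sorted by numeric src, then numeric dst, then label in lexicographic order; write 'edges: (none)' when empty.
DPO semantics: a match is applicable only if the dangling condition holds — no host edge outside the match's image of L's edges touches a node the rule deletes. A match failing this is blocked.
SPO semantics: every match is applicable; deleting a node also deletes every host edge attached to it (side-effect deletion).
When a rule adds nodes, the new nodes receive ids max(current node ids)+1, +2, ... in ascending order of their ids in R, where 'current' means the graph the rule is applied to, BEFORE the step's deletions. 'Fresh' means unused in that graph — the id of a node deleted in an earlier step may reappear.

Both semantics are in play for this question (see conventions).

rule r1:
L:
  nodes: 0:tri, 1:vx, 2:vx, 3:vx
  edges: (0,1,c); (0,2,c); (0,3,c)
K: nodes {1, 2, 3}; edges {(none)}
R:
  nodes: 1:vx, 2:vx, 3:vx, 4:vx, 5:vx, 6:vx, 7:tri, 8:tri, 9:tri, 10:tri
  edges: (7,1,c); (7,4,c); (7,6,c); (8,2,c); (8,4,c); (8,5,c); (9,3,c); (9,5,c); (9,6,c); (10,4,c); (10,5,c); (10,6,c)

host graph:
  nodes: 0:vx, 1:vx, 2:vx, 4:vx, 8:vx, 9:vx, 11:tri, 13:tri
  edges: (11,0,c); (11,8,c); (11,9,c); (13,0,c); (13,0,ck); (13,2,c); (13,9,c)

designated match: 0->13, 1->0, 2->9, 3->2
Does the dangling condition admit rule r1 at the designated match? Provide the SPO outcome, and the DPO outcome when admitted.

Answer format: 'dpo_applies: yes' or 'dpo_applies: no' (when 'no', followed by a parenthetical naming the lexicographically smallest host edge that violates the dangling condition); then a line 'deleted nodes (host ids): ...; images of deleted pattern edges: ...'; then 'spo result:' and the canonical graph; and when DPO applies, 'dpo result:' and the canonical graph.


dpo_applies: no
(the rule deletes node 13, which keeps host edge (13,0,ck) outside the match image — the dangling condition fails, DPO blocks; SPO proceeds and side-deletes such edges)
deleted nodes (host ids): 13; images of deleted pattern edges: (13,0,c); (13,2,c); (13,9,c)
spo result:
nodes: 0:vx, 1:vx, 2:vx, 4:vx, 8:vx, 9:vx, 11:tri, 14:vx, 15:vx, 16:vx, 17:tri, 18:tri, 19:tri, 20:tri
edges: (11,0,c); (11,8,c); (11,9,c); (17,0,c); (17,14,c); (17,16,c); (18,9,c); (18,14,c); (18,15,c); (19,2,c); (19,15,c); (19,16,c); (20,14,c); (20,15,c); (20,16,c)


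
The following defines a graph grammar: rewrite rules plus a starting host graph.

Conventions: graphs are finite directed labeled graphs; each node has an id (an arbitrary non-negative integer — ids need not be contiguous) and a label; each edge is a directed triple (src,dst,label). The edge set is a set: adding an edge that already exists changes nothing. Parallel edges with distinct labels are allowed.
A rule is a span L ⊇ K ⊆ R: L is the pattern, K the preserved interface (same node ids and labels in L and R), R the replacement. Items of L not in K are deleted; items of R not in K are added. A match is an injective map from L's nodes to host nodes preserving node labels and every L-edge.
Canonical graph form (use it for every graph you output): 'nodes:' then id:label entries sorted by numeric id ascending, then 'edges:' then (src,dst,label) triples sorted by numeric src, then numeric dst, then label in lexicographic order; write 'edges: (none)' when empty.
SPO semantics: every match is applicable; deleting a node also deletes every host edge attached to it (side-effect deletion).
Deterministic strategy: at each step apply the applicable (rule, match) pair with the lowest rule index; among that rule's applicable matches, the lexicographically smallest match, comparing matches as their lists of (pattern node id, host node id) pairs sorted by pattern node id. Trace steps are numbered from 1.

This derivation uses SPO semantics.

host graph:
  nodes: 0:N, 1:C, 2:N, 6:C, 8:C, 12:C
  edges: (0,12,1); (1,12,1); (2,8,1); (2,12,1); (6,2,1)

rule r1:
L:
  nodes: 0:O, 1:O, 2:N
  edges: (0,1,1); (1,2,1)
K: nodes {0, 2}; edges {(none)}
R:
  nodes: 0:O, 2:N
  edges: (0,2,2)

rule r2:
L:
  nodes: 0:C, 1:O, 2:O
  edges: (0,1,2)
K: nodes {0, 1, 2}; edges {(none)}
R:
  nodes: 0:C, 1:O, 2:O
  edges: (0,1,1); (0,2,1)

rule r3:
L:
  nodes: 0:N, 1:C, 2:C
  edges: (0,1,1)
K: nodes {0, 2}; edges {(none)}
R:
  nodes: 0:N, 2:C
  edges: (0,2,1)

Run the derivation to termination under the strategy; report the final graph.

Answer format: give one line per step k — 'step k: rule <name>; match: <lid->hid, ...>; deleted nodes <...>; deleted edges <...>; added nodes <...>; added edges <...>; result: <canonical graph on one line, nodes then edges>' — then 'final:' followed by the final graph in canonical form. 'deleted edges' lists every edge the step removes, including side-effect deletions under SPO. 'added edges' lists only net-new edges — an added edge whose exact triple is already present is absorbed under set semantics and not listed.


step 1: rule r3; match: 0->0, 1->12, 2->1; deleted nodes 12; deleted edges (0,12,1); (1,12,1); (2,12,1); added nodes (none); added edges (0,1,1); result: nodes: 0:N, 1:C, 2:N, 6:C, 8:C edges: (0,1,1); (2,8,1); (6,2,1)
step 2: rule r3; match: 0->0, 1->1, 2->6; deleted nodes 1; deleted edges (0,1,1); added nodes (none); added edges (0,6,1); result: nodes: 0:N, 2:N, 6:C, 8:C edges: (0,6,1); (2,8,1); (6,2,1)
step 3: rule r3; match: 0->0, 1->6, 2->8; deleted nodes 6; deleted edges (0,6,1); (6,2,1); added nodes (none); added edges (0,8,1); result: nodes: 0:N, 2:N, 8:C edges: (0,8,1); (2,8,1)
final:
nodes: 0:N, 2:N, 8:C
edges: (0,8,1); (2,8,1)


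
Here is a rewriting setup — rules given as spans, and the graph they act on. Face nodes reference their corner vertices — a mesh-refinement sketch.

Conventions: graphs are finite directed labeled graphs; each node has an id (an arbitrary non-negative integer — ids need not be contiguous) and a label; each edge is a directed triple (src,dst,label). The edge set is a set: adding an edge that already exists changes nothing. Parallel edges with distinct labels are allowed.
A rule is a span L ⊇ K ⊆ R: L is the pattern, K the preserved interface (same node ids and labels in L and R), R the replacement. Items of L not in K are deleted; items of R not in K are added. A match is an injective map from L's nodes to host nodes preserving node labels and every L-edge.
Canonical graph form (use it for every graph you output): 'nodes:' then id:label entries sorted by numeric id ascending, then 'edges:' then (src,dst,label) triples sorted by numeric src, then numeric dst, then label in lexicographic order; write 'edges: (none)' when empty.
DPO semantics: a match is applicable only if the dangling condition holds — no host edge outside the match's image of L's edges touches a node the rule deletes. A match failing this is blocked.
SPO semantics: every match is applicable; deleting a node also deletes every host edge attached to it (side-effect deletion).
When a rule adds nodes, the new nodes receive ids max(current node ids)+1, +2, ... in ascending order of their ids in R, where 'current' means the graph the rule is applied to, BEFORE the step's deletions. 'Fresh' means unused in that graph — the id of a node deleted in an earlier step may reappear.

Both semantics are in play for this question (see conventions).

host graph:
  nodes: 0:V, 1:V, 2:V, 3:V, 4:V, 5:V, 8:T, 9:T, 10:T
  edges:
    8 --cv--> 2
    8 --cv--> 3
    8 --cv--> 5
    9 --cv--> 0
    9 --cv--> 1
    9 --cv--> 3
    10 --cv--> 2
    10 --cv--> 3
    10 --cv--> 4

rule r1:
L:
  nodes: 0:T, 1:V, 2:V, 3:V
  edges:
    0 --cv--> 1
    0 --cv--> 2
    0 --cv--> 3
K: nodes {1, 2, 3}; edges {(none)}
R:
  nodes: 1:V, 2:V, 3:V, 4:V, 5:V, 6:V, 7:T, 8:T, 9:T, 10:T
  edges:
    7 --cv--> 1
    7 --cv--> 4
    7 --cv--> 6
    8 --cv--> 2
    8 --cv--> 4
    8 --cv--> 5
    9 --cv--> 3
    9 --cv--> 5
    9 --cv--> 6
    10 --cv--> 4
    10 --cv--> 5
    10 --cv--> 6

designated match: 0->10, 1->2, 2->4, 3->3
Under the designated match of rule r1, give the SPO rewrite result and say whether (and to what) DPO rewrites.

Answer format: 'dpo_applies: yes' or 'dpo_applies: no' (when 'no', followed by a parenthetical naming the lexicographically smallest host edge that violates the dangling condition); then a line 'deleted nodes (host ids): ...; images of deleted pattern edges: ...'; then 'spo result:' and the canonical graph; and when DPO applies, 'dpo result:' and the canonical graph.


dpo_applies: yes
deleted nodes (host ids): 10; images of deleted pattern edges: (10,2,cv); (10,3,cv); (10,4,cv)
spo result:
nodes: 0:V, 1:V, 2:V, 3:V, 4:V, 5:V, 8:T, 9:T, 11:V, 12:V, 13:V, 14:T, 15:T, 16:T, 17:T
edges: (8,2,cv); (8,3,cv); (8,5,cv); (9,0,cv); (9,1,cv); (9,3,cv); (14,2,cv); (14,11,cv); (14,13,cv); (15,4,cv); (15,11,cv); (15,12,cv); (16,3,cv); (16,12,cv); (16,13,cv); (17,11,cv); (17,12,cv); (17,13,cv)
dpo result:
nodes: 0:V, 1:V, 2:V, 3:V, 4:V, 5:V, 8:T, 9:T, 11:V, 12:V, 13:V, 14:T, 15:T, 16:T, 17:T
edges: (8,2,cv); (8,3,cv); (8,5,cv); (9,0,cv); (9,1,cv); (9,3,cv); (14,2,cv); (14,11,cv); (14,13,cv); (15,4,cv); (15,11,cv); (15,12,cv); (16,3,cv); (16,12,cv); (16,13,cv); (17,11,cv); (17,12,cv); (17,13,cv)


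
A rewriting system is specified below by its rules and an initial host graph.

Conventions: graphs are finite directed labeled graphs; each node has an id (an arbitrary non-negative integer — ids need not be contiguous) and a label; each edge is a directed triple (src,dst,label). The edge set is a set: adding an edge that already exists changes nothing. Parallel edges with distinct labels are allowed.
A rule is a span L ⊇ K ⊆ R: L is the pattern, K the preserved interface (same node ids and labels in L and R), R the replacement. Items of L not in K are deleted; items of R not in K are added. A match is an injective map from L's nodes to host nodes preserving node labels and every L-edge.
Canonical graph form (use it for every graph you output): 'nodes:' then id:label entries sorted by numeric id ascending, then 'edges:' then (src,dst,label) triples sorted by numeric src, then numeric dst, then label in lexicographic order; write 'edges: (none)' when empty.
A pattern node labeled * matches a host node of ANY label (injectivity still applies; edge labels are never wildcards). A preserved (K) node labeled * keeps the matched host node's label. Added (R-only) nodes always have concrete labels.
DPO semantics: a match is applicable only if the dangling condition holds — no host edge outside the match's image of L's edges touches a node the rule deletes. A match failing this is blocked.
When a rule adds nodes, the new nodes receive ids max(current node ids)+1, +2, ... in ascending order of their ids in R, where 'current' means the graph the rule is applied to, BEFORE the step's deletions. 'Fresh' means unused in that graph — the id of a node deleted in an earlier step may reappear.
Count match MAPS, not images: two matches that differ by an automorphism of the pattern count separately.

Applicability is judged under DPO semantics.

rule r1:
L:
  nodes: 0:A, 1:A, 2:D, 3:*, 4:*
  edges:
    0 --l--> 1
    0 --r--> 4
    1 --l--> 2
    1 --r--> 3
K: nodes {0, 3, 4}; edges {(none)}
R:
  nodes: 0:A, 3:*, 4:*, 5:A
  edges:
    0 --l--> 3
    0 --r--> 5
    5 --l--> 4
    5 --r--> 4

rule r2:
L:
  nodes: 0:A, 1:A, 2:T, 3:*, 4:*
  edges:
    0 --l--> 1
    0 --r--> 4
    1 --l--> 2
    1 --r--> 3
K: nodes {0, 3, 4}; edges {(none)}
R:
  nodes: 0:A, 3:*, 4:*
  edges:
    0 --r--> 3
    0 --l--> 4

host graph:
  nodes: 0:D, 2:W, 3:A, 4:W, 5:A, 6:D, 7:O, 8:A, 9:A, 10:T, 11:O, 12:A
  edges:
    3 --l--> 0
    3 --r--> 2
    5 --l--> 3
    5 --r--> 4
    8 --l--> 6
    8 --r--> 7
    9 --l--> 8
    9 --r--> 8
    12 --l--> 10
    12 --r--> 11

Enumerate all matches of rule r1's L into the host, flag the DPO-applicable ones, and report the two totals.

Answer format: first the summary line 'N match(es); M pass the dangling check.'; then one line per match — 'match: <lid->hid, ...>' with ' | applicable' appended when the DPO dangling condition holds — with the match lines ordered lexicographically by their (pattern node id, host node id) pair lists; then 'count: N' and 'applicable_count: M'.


1 match(es); 1 pass the dangling check.
match: 0->5, 1->3, 2->0, 3->2, 4->4 | applicable
count: 1
applicable_count: 1


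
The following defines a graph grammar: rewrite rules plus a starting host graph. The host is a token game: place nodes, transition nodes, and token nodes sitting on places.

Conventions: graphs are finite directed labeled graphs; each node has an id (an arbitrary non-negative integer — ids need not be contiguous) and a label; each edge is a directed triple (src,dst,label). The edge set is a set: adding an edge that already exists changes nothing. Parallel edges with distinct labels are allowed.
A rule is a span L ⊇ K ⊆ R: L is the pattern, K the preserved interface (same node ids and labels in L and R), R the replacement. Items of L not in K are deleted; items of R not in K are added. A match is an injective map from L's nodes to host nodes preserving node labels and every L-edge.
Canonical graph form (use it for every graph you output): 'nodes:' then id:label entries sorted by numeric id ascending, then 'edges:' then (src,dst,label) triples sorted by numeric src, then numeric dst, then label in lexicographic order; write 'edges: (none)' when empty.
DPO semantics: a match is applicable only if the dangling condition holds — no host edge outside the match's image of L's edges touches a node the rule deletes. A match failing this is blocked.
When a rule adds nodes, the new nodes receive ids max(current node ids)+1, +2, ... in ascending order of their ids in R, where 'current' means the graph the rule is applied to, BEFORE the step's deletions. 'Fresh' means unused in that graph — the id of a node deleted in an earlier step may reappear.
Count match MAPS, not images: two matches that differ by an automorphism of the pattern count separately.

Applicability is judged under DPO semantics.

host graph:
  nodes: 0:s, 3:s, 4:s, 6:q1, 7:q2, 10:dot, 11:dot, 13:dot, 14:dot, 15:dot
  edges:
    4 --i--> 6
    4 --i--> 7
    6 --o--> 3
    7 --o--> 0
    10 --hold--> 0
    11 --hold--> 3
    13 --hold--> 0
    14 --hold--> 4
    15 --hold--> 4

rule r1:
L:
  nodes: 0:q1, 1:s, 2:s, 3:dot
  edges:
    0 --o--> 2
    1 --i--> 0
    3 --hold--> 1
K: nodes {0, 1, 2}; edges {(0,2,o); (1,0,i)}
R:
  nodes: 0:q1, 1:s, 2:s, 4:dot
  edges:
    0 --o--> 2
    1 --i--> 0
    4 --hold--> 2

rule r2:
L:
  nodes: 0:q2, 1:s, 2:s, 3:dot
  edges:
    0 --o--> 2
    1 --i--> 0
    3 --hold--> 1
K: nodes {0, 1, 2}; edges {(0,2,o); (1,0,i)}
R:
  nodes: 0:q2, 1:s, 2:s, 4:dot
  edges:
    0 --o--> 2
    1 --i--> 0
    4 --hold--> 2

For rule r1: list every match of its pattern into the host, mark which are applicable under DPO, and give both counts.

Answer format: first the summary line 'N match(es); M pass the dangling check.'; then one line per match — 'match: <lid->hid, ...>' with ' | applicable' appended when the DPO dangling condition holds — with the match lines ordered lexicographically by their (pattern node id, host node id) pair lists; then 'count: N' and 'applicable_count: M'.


2 match(es); 2 pass the dangling check.
match: 0->6, 1->4, 2->3, 3->14 | applicable
match: 0->6, 1->4, 2->3, 3->15 | applicable
count: 2
applicable_count: 2


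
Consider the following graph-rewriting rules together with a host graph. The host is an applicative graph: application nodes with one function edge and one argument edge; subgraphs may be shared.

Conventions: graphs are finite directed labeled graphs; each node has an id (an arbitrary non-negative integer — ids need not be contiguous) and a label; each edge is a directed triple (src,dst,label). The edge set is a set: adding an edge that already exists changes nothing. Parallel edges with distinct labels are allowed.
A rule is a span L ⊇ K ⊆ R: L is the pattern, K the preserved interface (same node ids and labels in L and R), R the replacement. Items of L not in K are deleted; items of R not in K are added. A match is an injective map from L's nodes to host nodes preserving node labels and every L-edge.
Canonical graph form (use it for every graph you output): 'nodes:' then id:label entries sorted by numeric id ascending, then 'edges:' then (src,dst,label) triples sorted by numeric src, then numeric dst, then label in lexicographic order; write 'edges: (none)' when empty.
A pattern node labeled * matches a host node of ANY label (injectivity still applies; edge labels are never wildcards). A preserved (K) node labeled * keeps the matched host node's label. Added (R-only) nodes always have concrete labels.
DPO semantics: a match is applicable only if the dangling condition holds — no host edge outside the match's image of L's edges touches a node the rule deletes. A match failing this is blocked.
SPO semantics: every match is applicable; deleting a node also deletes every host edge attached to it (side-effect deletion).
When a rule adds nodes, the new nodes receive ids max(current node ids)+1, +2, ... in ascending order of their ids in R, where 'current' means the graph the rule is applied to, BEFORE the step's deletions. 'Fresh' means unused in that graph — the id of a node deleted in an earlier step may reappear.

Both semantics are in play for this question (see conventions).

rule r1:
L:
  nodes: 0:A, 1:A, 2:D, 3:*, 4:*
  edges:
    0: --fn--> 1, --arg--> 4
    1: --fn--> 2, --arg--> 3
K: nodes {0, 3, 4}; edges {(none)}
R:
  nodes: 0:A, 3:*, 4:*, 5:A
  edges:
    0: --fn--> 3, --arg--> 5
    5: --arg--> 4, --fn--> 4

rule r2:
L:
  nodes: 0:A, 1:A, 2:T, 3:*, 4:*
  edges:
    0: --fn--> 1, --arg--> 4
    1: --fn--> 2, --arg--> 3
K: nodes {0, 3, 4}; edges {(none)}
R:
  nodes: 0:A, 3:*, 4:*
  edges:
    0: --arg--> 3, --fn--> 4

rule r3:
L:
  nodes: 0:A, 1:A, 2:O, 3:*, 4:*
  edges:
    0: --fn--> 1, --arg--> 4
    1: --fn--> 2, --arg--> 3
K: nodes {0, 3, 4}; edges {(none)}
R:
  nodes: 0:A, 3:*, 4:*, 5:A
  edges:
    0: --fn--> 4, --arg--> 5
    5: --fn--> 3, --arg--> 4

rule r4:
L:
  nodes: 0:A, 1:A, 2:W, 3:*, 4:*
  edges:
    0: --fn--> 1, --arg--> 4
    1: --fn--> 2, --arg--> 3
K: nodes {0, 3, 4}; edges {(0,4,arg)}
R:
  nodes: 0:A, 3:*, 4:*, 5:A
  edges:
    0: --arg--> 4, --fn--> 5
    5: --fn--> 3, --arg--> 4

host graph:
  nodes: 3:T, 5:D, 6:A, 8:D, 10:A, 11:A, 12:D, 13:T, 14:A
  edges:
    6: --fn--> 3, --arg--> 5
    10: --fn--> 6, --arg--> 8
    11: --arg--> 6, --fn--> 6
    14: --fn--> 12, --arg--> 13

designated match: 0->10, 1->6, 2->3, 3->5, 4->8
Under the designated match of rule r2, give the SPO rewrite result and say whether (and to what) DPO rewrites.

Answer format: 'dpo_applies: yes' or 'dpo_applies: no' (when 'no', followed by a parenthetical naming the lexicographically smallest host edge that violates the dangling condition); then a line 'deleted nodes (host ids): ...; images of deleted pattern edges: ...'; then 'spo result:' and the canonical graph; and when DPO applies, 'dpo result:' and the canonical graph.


dpo_applies: no
(the rule deletes node 6, which keeps host edge (11,6,arg) outside the match image — the dangling condition fails, DPO blocks; SPO proceeds and side-deletes such edges)
deleted nodes (host ids): 3, 6; images of deleted pattern edges: (6,3,fn); (6,5,arg); (10,6,fn); (10,8,arg)
spo result:
nodes: 5:D, 8:D, 10:A, 11:A, 12:D, 13:T, 14:A
edges: (10,5,arg); (10,8,fn); (14,12,fn); (14,13,arg)


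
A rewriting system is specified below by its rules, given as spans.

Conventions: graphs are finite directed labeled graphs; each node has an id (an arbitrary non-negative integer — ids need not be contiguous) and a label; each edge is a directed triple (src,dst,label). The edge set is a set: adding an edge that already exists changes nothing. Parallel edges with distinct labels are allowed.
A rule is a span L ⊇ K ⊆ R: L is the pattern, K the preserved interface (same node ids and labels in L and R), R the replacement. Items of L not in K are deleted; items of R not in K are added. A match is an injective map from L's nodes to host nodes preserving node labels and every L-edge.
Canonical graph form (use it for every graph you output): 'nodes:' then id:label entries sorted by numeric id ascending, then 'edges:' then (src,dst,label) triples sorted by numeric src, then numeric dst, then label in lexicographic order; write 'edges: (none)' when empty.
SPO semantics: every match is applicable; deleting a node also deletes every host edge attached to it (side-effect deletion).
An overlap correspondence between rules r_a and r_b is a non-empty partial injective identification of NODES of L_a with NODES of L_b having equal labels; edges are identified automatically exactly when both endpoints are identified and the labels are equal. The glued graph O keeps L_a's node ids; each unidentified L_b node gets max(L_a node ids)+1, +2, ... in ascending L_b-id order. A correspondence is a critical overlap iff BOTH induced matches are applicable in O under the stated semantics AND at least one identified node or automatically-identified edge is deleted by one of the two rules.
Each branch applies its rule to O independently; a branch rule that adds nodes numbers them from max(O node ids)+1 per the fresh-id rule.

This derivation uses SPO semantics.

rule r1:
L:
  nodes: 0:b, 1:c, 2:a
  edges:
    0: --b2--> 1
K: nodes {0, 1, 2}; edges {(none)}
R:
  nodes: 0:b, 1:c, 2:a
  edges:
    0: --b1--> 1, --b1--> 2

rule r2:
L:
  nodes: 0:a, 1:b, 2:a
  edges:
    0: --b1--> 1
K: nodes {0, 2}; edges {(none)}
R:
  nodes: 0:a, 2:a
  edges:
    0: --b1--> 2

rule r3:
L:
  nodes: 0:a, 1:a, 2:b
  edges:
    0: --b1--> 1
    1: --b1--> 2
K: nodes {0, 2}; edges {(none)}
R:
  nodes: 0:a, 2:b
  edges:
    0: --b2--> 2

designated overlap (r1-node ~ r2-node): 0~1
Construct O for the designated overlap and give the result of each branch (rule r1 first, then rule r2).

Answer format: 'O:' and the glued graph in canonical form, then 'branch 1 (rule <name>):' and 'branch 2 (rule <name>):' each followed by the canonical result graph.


O:
nodes: 0:b, 1:c, 2:a, 3:a, 4:a
edges: (0,1,b2); (3,0,b1)
branch 1 (rule r1):
nodes: 0:b, 1:c, 2:a, 3:a, 4:a
edges: (0,1,b1); (0,2,b1); (3,0,b1)
branch 2 (rule r2):
nodes: 1:c, 2:a, 3:a, 4:a
edges: (3,4,b1)


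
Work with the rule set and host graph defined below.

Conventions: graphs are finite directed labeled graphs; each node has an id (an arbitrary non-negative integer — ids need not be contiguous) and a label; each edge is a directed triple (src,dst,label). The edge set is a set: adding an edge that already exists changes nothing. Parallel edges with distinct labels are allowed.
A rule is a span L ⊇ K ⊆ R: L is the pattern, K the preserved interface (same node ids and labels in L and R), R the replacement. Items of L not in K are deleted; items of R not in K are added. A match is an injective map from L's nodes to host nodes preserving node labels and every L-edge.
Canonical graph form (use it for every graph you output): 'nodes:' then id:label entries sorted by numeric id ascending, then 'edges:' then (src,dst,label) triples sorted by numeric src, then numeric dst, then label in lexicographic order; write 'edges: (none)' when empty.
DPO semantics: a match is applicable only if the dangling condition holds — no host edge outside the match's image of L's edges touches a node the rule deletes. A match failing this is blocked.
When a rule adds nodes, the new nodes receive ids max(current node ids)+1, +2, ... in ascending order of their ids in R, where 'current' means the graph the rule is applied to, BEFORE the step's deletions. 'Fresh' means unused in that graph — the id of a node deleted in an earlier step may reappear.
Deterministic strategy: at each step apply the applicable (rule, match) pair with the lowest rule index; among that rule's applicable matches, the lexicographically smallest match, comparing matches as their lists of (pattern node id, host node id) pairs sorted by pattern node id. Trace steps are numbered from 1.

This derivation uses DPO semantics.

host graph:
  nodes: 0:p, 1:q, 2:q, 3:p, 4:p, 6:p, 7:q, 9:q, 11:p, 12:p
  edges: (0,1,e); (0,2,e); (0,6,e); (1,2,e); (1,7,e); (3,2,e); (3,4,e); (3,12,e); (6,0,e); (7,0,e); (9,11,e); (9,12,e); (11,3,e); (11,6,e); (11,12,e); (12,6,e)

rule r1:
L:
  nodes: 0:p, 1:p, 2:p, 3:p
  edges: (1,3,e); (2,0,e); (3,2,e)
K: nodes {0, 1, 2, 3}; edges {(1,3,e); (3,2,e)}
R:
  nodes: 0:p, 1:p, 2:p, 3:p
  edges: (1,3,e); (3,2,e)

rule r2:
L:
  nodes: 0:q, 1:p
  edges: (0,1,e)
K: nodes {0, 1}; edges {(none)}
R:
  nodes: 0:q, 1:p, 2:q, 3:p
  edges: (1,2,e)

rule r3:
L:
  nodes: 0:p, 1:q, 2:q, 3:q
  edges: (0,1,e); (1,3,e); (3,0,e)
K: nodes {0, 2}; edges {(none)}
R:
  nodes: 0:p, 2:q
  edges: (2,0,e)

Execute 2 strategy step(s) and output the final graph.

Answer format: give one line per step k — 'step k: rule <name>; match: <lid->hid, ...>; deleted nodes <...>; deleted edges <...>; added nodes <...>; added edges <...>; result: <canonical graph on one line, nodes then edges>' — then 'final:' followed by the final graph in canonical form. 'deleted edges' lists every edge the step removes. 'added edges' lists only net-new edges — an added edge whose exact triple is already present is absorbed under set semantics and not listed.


step 1: rule r1; match: 0->0, 1->3, 2->6, 3->12; deleted nodes (none); deleted edges (6,0,e); added nodes (none); added edges (none); result: nodes: 0:p, 1:q, 2:q, 3:p, 4:p, 6:p, 7:q, 9:q, 11:p, 12:p edges: (0,1,e); (0,2,e); (0,6,e); (1,2,e); (1,7,e); (3,2,e); (3,4,e); (3,12,e); (7,0,e); (9,11,e); (9,12,e); (11,3,e); (11,6,e); (11,12,e); (12,6,e)
step 2: rule r1; match: 0->6, 1->11, 2->12, 3->3; deleted nodes (none); deleted edges (12,6,e); added nodes (none); added edges (none); result: nodes: 0:p, 1:q, 2:q, 3:p, 4:p, 6:p, 7:q, 9:q, 11:p, 12:p edges: (0,1,e); (0,2,e); (0,6,e); (1,2,e); (1,7,e); (3,2,e); (3,4,e); (3,12,e); (7,0,e); (9,11,e); (9,12,e); (11,3,e); (11,6,e); (11,12,e)
final:
nodes: 0:p, 1:q, 2:q, 3:p, 4:p, 6:p, 7:q, 9:q, 11:p, 12:p
edges: (0,1,e); (0,2,e); (0,6,e); (1,2,e); (1,7,e); (3,2,e); (3,4,e); (3,12,e); (7,0,e); (9,11,e); (9,12,e); (11,3,e); (11,6,e); (11,12,e)
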